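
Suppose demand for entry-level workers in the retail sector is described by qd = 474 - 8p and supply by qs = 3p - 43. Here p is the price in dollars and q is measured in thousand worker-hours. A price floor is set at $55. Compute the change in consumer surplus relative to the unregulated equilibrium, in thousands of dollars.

Without the control the market clears where 474 - 8p = 3p - 43, i.e. p* = 47 and q* = 98.
The floor of 55 is above the equilibrium price 47, so it binds.
At p = 55: qd = 474 - 8·55 = 34 and qs = 3·55 - 43 = 122.
Consumer surplus without the control is ½ · (59.25 - 47) · 98 = 600.25.
With the floor, consumers buy 34 units at 55, so CS = ½ · (59.25 - 55) · 34 = 72.25.
Change in consumer surplus = 72.25 - 600.25 = -528.

-528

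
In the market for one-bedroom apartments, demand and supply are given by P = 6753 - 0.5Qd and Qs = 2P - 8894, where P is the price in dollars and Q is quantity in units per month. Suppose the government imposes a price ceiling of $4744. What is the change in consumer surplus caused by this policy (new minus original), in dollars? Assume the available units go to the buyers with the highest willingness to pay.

-224272

Rearranging demand gives Qd = 13506 - 2P. Without the control the market clears where 13506 - 2P = 2P - 8894, i.e. P* = 5600 and Q* = 2306.
The ceiling of 4744 is below the equilibrium price 5600, so it binds.
At P = 4744: Qd = 13506 - 2·4744 = 4018 and Qs = 2·4744 - 8894 = 594.
Consumer surplus without the control is ½ · (6753 - 5600) · 2306 = 1329409.
With the ceiling, 594 units are sold at 4744 (assume they go to the highest-value buyers). The demand price at Q = 594 is 6456, so CS = ½ · [(6753 - 4744) + (6456 - 4744)] · 594 = 1105137.
Change in consumer surplus = 1105137 - 1329409 = -224272.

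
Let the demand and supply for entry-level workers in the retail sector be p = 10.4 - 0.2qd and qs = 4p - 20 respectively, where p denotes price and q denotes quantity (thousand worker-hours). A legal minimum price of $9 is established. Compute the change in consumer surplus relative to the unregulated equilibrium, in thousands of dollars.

-9.5

Rearranging demand gives qd = 52 - 5p. Equilibrium: 52 - 5p = 4p - 20, so 72 = 9p and p* = 8, q* = 12.
Because the floor (9) lies above the market-clearing price, it is binding.
At p = 9: qd = 52 - 5·9 = 7 and qs = 4·9 - 20 = 16.
Consumer surplus without the control is ½ · (10.4 - 8) · 12 = 14.4.
With the floor, consumers buy 7 units at 9, so CS = ½ · (10.4 - 9) · 7 = 4.9.
Change in consumer surplus = 4.9 - 14.4 = -9.5.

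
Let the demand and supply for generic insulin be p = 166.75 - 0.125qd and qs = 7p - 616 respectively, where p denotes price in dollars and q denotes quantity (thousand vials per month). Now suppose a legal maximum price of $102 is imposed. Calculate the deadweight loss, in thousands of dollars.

Rearranging demand gives qd = 1334 - 8p. Equilibrium: 1334 - 8p = 7p - 616, so 1950 = 15p and p* = 130, q* = 294.
Because the ceiling (102) lies below the market-clearing price, it is binding.
At p = 102: qd = 1334 - 8·102 = 518 and qs = 7·102 - 616 = 98.
Quantity traded falls to 98. At q = 98 the demand price is (1334 - 98)/8 = 154.5 and the supply price is (616 + 98)/7 = 102.
Deadweight loss = ½ · (154.5 - 102) · (294 - 98) = ½ · 52.5 · 196 = 5145.

5145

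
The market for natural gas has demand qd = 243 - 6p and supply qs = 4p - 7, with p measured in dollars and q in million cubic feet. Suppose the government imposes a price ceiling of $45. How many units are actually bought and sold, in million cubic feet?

93

Without the control the market clears where 243 - 6p = 4p - 7, i.e. p* = 25 and q* = 93.
Since 45 is above p* = 25, the ceiling does not bind and the free-market outcome prevails.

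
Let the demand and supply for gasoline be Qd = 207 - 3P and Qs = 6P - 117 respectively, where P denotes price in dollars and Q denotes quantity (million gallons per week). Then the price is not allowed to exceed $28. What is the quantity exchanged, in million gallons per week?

Setting quantity demanded equal to quantity supplied, 207 - 3P = 6P - 117, gives P* = 36 and Q* = 99.
Because the ceiling (28) lies below the market-clearing price, it is binding.
At P = 28: Qd = 207 - 3·28 = 123 and Qs = 6·28 - 117 = 51.
The quantity actually transacted is the short side, supply: 51.

51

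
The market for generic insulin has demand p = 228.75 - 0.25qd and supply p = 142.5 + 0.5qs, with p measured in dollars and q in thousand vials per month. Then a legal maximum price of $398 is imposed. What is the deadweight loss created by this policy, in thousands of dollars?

Rearranging demand gives qd = 915 - 4p; rearranging supply gives qs = 2p - 285. Equilibrium: 915 - 4p = 2p - 285, so 1200 = 6p and p* = 200, q* = 115.
The ceiling of 398 is above the equilibrium price 200, so it is not binding; the market clears at p* = 200, q* = 115.
Since the control does not bind, no trades are prevented and deadweight loss is zero.

0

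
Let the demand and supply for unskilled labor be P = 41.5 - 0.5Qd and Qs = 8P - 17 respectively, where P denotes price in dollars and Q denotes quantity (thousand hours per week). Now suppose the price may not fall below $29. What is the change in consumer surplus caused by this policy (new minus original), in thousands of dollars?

-836

Rearranging demand gives Qd = 83 - 2P. Without the control the market clears where 83 - 2P = 8P - 17, i.e. P* = 10 and Q* = 63.
Since 29 > 10, the floor is binding.
At P = 29: Qd = 83 - 2·29 = 25 and Qs = 8·29 - 17 = 215.
Consumer surplus without the control is ½ · (41.5 - 10) · 63 = 992.25.
With the floor, consumers buy 25 units at 29, so CS = ½ · (41.5 - 29) · 25 = 156.25.
Change in consumer surplus = 156.25 - 992.25 = -836.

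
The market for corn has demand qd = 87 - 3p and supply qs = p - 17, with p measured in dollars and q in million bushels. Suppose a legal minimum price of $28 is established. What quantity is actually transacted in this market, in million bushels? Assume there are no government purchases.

3

Without the control the market clears where 87 - 3p = p - 17, i.e. p* = 26 and q* = 9.
The floor of 28 is above the equilibrium price 26, so it binds.
At p = 28: qd = 87 - 3·28 = 3 and qs = 28 - 17 = 11.
The quantity actually transacted is the short side, demand: 3.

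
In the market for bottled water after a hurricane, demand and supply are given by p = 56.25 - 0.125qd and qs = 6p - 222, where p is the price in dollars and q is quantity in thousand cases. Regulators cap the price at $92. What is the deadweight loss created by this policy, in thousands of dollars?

0

Rearranging demand gives qd = 450 - 8p. Without the control the market clears where 450 - 8p = 6p - 222, i.e. p* = 48 and q* = 66.
Since 92 is above p* = 48, the ceiling does not bind and the free-market outcome prevails.
Since the control does not bind, no trades are prevented and deadweight loss is zero.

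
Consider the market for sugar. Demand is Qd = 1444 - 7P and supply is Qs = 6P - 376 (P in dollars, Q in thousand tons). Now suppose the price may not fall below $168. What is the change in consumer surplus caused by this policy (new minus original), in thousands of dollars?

Setting quantity demanded equal to quantity supplied, 1444 - 7P = 6P - 376, gives P* = 140 and Q* = 464.
Because the floor (168) lies above the market-clearing price, it is binding.
At P = 168: Qd = 1444 - 7·168 = 268 and Qs = 6·168 - 376 = 632.
Consumer surplus without the control is ½ · (1444/7 - 140) · 464 = 107648/7.
With the floor, consumers buy 268 units at 168, so CS = ½ · (1444/7 - 168) · 268 = 35912/7.
Change in consumer surplus = 35912/7 - 107648/7 = -10248.

-10248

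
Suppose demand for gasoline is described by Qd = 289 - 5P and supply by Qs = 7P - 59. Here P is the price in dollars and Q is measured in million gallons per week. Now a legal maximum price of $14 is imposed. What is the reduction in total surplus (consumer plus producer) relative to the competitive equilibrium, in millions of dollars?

1890

Equilibrium: 289 - 5P = 7P - 59, so 348 = 12P and P* = 29, Q* = 144.
Since 14 < 29, the ceiling is binding.
At P = 14: Qd = 289 - 5·14 = 219 and Qs = 7·14 - 59 = 39.
Quantity traded falls to 39. At Q = 39 the demand price is (289 - 39)/5 = 50 and the supply price is (59 + 39)/7 = 14.
Deadweight loss = ½ · (50 - 14) · (144 - 39) = ½ · 36 · 105 = 1890.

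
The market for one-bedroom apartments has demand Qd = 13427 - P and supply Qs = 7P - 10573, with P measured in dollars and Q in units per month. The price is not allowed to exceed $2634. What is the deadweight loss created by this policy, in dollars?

In a free market, 13427 - P = 7P - 10573 gives the equilibrium P* = 3000, Q* = 10427.
Because the ceiling (2634) lies below the market-clearing price, it is binding.
At P = 2634: Qd = 13427 - 2634 = 10793 and Qs = 7·2634 - 10573 = 7865.
Quantity traded falls to 7865. At Q = 7865 the demand price is 13427 - 7865 = 5562 and the supply price is (10573 + 7865)/7 = 2634.
Deadweight loss = ½ · (5562 - 2634) · (10427 - 7865) = ½ · 2928 · 2562 = 3750768.

3750768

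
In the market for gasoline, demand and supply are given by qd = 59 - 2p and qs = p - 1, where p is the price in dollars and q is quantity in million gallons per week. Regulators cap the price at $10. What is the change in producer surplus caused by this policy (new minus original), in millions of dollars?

-140

Without the control the market clears where 59 - 2p = p - 1, i.e. p* = 20 and q* = 19.
Since 10 < 20, the ceiling is binding.
At p = 10: qd = 59 - 2·10 = 39 and qs = 10 - 1 = 9.
Producer surplus without the control is ½ · (20 - 1) · 19 = 180.5.
With the ceiling, producers sell 9 units at 10, so PS = ½ · (10 - 1) · 9 = 40.5.
Change in producer surplus = 40.5 - 180.5 = -140.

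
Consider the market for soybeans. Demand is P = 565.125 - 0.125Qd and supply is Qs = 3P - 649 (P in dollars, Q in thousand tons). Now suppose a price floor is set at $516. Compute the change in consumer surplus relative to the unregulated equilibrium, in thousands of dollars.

Rearranging demand gives Qd = 4521 - 8P. Equilibrium: 4521 - 8P = 3P - 649, so 5170 = 11P and P* = 470, Q* = 761.
Since 516 > 470, the floor is binding.
At P = 516: Qd = 4521 - 8·516 = 393 and Qs = 3·516 - 649 = 899.
Consumer surplus without the control is ½ · (565.125 - 470) · 761 = 36195.0625.
With the floor, consumers buy 393 units at 516, so CS = ½ · (565.125 - 516) · 393 = 9653.0625.
Change in consumer surplus = 9653.0625 - 36195.0625 = -26542.

-26542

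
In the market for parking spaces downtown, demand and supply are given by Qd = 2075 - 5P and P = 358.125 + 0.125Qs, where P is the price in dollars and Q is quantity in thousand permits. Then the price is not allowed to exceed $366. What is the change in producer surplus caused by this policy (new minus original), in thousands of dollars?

-1666

Rearranging supply gives Qs = 8P - 2865. Without the control the market clears where 2075 - 5P = 8P - 2865, i.e. P* = 380 and Q* = 175.
The ceiling of 366 is below the equilibrium price 380, so it binds.
At P = 366: Qd = 2075 - 5·366 = 245 and Qs = 8·366 - 2865 = 63.
Producer surplus without the control is ½ · (380 - 358.125) · 175 = 1914.0625.
With the ceiling, producers sell 63 units at 366, so PS = ½ · (366 - 358.125) · 63 = 248.0625.
Change in producer surplus = 248.0625 - 1914.0625 = -1666.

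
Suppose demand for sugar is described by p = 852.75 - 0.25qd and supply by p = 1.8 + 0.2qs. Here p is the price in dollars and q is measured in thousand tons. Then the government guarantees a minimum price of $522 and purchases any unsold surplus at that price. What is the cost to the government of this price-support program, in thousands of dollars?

667116

Rearranging demand gives qd = 3411 - 4p; rearranging supply gives qs = 5p - 9. Without the control the market clears where 3411 - 4p = 5p - 9, i.e. p* = 380 and q* = 1891.
Since 522 > 380, the floor is binding.
At p = 522: qd = 3411 - 4·522 = 1323 and qs = 5·522 - 9 = 2601.
Surplus = qs - qd = 1278.
Government expenditure = surplus × support price = 1278 × 522 = 667116.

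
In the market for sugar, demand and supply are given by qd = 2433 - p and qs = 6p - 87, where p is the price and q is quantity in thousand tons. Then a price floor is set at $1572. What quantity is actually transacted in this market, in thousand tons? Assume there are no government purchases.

Setting quantity demanded equal to quantity supplied, 2433 - p = 6p - 87, gives p* = 360 and q* = 2073.
Since 1572 > 360, the floor is binding.
At p = 1572: qd = 2433 - 1572 = 861 and qs = 6·1572 - 87 = 9345.
The quantity actually transacted is the short side, demand: 861.

861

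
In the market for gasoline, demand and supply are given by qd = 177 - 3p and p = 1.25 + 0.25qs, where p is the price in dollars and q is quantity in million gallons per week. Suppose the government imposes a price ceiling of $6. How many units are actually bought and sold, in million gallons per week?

Rearranging supply gives qs = 4p - 5. Without the control the market clears where 177 - 3p = 4p - 5, i.e. p* = 26 and q* = 99.
Because the ceiling (6) lies below the market-clearing price, it is binding.
At p = 6: qd = 177 - 3·6 = 159 and qs = 4·6 - 5 = 19.
The quantity actually transacted is the short side, supply: 19.

19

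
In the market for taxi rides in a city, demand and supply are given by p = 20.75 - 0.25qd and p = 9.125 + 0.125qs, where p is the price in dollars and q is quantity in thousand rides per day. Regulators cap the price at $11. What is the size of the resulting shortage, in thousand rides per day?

Rearranging demand gives qd = 83 - 4p; rearranging supply gives qs = 8p - 73. Setting quantity demanded equal to quantity supplied, 83 - 4p = 8p - 73, gives p* = 13 and q* = 31.
Since 11 < 13, the ceiling is binding.
At p = 11: qd = 83 - 4·11 = 39 and qs = 8·11 - 73 = 15.
Shortage = qd - qs = 39 - 15 = 24.

24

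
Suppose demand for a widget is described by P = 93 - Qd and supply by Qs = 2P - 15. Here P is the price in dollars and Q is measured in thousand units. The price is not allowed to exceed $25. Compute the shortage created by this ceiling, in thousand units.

33

Rearranging demand gives Qd = 93 - P. Equilibrium: 93 - P = 2P - 15, so 108 = 3P and P* = 36, Q* = 57.
Since 25 < 36, the ceiling is binding.
At P = 25: Qd = 93 - 25 = 68 and Qs = 2·25 - 15 = 35.
Shortage = Qd - Qs = 68 - 35 = 33.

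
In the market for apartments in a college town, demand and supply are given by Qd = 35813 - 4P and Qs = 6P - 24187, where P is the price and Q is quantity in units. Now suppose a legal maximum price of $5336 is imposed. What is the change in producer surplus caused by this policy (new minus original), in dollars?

Equilibrium: 35813 - 4P = 6P - 24187, so 60000 = 10P and P* = 6000, Q* = 11813.
The ceiling of 5336 is below the equilibrium price 6000, so it binds.
At P = 5336: Qd = 35813 - 4·5336 = 14469 and Qs = 6·5336 - 24187 = 7829.
Producer surplus without the control is ½ · (6000 - 24187/6) · 11813 = 139546969/12.
With the ceiling, producers sell 7829 units at 5336, so PS = ½ · (5336 - 24187/6) · 7829 = 61293241/12.
Change in producer surplus = 61293241/12 - 139546969/12 = -6521144.

-6521144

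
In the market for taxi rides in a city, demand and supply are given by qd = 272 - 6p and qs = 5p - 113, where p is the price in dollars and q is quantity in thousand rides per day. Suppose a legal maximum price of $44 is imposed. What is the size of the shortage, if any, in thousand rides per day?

Equilibrium: 272 - 6p = 5p - 113, so 385 = 11p and p* = 35, q* = 62.
The ceiling of 44 is above the equilibrium price 35, so it is not binding; the market clears at p* = 35, q* = 62.
Since the control does not bind, there is no shortage.

0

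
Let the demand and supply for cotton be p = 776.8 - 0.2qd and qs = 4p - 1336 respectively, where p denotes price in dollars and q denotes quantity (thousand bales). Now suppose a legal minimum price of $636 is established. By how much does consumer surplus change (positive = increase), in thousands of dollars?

Rearranging demand gives qd = 3884 - 5p. Equilibrium: 3884 - 5p = 4p - 1336, so 5220 = 9p and p* = 580, q* = 984.
Because the floor (636) lies above the market-clearing price, it is binding.
At p = 636: qd = 3884 - 5·636 = 704 and qs = 4·636 - 1336 = 1208.
Consumer surplus without the control is ½ · (776.8 - 580) · 984 = 96825.6.
With the floor, consumers buy 704 units at 636, so CS = ½ · (776.8 - 636) · 704 = 49561.6.
Change in consumer surplus = 49561.6 - 96825.6 = -47264.

-47264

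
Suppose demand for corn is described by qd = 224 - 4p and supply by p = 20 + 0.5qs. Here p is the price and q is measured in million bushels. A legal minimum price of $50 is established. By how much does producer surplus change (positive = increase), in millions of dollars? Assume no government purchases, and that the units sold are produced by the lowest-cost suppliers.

Rearranging supply gives qs = 2p - 40. Without the control the market clears where 224 - 4p = 2p - 40, i.e. p* = 44 and q* = 48.
The floor of 50 is above the equilibrium price 44, so it binds.
At p = 50: qd = 224 - 4·50 = 24 and qs = 2·50 - 40 = 60.
Producer surplus without the control is ½ · (44 - 20) · 48 = 576.
With the floor, 24 units are sold at 50. The supply price at q = 24 is 32, so PS = ½ · [(50 - 20) + (50 - 32)] · 24 = 576.
Change in producer surplus = 576 - 576 = 0.

0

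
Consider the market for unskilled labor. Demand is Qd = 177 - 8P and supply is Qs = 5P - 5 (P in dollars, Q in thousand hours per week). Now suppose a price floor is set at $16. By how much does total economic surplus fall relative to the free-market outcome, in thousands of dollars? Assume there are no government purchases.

41.6

Without the control the market clears where 177 - 8P = 5P - 5, i.e. P* = 14 and Q* = 65.
The floor of 16 is above the equilibrium price 14, so it binds.
At P = 16: Qd = 177 - 8·16 = 49 and Qs = 5·16 - 5 = 75.
Quantity traded falls to 49. At Q = 49 the demand price is (177 - 49)/8 = 16 and the supply price is (5 + 49)/5 = 10.8.
Deadweight loss = ½ · (16 - 10.8) · (65 - 49) = ½ · 5.2 · 16 = 41.6.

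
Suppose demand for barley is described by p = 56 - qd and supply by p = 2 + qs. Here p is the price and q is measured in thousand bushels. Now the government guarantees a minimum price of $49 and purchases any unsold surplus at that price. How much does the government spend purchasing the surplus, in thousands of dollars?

1960

Rearranging demand gives qd = 56 - p; rearranging supply gives qs = p - 2. Setting quantity demanded equal to quantity supplied, 56 - p = p - 2, gives p* = 29 and q* = 27.
Since 49 > 29, the floor is binding.
At p = 49: qd = 56 - 49 = 7 and qs = 49 - 2 = 47.
Surplus = qs - qd = 40.
Government expenditure = surplus × support price = 40 × 49 = 1960.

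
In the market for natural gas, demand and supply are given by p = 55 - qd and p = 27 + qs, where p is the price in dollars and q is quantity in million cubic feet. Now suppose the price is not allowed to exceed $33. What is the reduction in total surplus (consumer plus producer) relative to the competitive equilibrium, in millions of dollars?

Rearranging demand gives qd = 55 - p; rearranging supply gives qs = p - 27. In a free market, 55 - p = p - 27 gives the equilibrium p* = 41, q* = 14.
Since 33 < 41, the ceiling is binding.
At p = 33: qd = 55 - 33 = 22 and qs = 33 - 27 = 6.
Quantity traded falls to 6. At q = 6 the demand price is 55 - 6 = 49 and the supply price is 27 + 6 = 33.
Deadweight loss = ½ · (49 - 33) · (14 - 6) = ½ · 16 · 8 = 64.

64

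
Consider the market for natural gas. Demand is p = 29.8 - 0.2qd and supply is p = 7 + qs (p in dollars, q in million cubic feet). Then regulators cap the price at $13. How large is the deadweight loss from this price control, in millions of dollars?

Rearranging demand gives qd = 149 - 5p; rearranging supply gives qs = p - 7. In a free market, 149 - 5p = p - 7 gives the equilibrium p* = 26, q* = 19.
Because the ceiling (13) lies below the market-clearing price, it is binding.
At p = 13: qd = 149 - 5·13 = 84 and qs = 13 - 7 = 6.
Quantity traded falls to 6. At q = 6 the demand price is (149 - 6)/5 = 28.6 and the supply price is 7 + 6 = 13.
Deadweight loss = ½ · (28.6 - 13) · (19 - 6) = ½ · 15.6 · 13 = 101.4.

101.4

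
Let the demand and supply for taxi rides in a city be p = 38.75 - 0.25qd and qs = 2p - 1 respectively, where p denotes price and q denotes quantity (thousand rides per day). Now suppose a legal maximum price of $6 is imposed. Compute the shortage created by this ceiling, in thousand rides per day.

Rearranging demand gives qd = 155 - 4p. Without the control the market clears where 155 - 4p = 2p - 1, i.e. p* = 26 and q* = 51.
Because the ceiling (6) lies below the market-clearing price, it is binding.
At p = 6: qd = 155 - 4·6 = 131 and qs = 2·6 - 1 = 11.
Shortage = qd - qs = 131 - 11 = 120.

120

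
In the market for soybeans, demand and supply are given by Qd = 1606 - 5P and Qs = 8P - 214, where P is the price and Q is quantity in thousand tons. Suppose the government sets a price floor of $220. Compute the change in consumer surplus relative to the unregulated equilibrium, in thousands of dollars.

In a free market, 1606 - 5P = 8P - 214 gives the equilibrium P* = 140, Q* = 906.
Since 220 > 140, the floor is binding.
At P = 220: Qd = 1606 - 5·220 = 506 and Qs = 8·220 - 214 = 1546.
Consumer surplus without the control is ½ · (321.2 - 140) · 906 = 82083.6.
With the floor, consumers buy 506 units at 220, so CS = ½ · (321.2 - 220) · 506 = 25603.6.
Change in consumer surplus = 25603.6 - 82083.6 = -56480.

-56480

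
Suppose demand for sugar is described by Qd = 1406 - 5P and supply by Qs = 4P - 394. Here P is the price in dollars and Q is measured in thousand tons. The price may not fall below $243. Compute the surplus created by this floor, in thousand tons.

Equilibrium: 1406 - 5P = 4P - 394, so 1800 = 9P and P* = 200, Q* = 406.
Since 243 > 200, the floor is binding.
At P = 243: Qd = 1406 - 5·243 = 191 and Qs = 4·243 - 394 = 578.
Surplus = Qs - Qd = 578 - 191 = 387.

387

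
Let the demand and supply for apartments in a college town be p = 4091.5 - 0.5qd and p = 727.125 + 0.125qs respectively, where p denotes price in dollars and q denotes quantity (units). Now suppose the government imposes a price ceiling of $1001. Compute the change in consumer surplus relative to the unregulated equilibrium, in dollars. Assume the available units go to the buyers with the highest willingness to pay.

-1673007

Rearranging demand gives qd = 8183 - 2p; rearranging supply gives qs = 8p - 5817. Equilibrium: 8183 - 2p = 8p - 5817, so 14000 = 10p and p* = 1400, q* = 5383.
Because the ceiling (1001) lies below the market-clearing price, it is binding.
At p = 1001: qd = 8183 - 2·1001 = 6181 and qs = 8·1001 - 5817 = 2191.
Consumer surplus without the control is ½ · (4091.5 - 1400) · 5383 = 7244172.25.
With the ceiling, 2191 units are sold at 1001 (assume they go to the highest-value buyers). The demand price at q = 2191 is 2996, so CS = ½ · [(4091.5 - 1001) + (2996 - 1001)] · 2191 = 5571165.25.
Change in consumer surplus = 5571165.25 - 7244172.25 = -1673007.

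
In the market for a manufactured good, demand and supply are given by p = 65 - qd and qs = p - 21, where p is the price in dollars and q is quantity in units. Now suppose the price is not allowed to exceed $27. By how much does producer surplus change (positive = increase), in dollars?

-224

Rearranging demand gives qd = 65 - p. Equilibrium: 65 - p = p - 21, so 86 = 2p and p* = 43, q* = 22.
Because the ceiling (27) lies below the market-clearing price, it is binding.
At p = 27: qd = 65 - 27 = 38 and qs = 27 - 21 = 6.
Producer surplus without the control is ½ · (43 - 21) · 22 = 242.
With the ceiling, producers sell 6 units at 27, so PS = ½ · (27 - 21) · 6 = 18.
Change in producer surplus = 18 - 242 = -224.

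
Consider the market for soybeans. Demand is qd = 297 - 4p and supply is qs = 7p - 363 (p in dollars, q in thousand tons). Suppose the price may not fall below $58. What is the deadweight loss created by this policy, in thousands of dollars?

Equilibrium: 297 - 4p = 7p - 363, so 660 = 11p and p* = 60, q* = 57.
Since 58 is below p* = 60, the floor does not bind and the free-market outcome prevails.
Since the control does not bind, no trades are prevented and deadweight loss is zero.

0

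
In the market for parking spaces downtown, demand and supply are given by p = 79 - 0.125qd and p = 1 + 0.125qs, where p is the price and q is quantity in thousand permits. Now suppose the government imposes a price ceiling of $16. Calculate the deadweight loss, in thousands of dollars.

4608

Rearranging demand gives qd = 632 - 8p; rearranging supply gives qs = 8p - 8. Equilibrium: 632 - 8p = 8p - 8, so 640 = 16p and p* = 40, q* = 312.
Since 16 < 40, the ceiling is binding.
At p = 16: qd = 632 - 8·16 = 504 and qs = 8·16 - 8 = 120.
Quantity traded falls to 120. At q = 120 the demand price is (632 - 120)/8 = 64 and the supply price is (8 + 120)/8 = 16.
Deadweight loss = ½ · (64 - 16) · (312 - 120) = ½ · 48 · 192 = 4608.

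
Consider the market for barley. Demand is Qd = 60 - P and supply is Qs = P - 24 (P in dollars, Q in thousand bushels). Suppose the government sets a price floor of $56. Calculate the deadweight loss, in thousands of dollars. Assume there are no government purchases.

Without the control the market clears where 60 - P = P - 24, i.e. P* = 42 and Q* = 18.
Since 56 > 42, the floor is binding.
At P = 56: Qd = 60 - 56 = 4 and Qs = 56 - 24 = 32.
Quantity traded falls to 4. At Q = 4 the demand price is 60 - 4 = 56 and the supply price is 24 + 4 = 28.
Deadweight loss = ½ · (56 - 28) · (18 - 4) = ½ · 28 · 14 = 196.

196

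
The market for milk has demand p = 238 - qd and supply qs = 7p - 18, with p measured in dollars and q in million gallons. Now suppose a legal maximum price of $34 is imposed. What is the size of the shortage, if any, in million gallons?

0

Rearranging demand gives qd = 238 - p. Without the control the market clears where 238 - p = 7p - 18, i.e. p* = 32 and q* = 206.
Since 34 is above p* = 32, the ceiling does not bind and the free-market outcome prevails.
Since the control does not bind, there is no shortage.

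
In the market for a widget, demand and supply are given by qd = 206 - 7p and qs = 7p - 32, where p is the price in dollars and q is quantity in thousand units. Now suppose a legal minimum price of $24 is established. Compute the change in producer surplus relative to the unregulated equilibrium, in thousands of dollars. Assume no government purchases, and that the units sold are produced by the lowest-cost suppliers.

94.5

Setting quantity demanded equal to quantity supplied, 206 - 7p = 7p - 32, gives p* = 17 and q* = 87.
Since 24 > 17, the floor is binding.
At p = 24: qd = 206 - 7·24 = 38 and qs = 7·24 - 32 = 136.
Producer surplus without the control is ½ · (17 - 32/7) · 87 = 7569/14.
With the floor, 38 units are sold at 24. The supply price at q = 38 is 10, so PS = ½ · [(24 - 32/7) + (24 - 10)] · 38 = 4446/7.
Change in producer surplus = 4446/7 - 7569/14 = 94.5.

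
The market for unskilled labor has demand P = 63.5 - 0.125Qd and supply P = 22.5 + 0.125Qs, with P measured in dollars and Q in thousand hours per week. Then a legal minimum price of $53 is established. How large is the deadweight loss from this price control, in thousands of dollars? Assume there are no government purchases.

Rearranging demand gives Qd = 508 - 8P; rearranging supply gives Qs = 8P - 180. Setting quantity demanded equal to quantity supplied, 508 - 8P = 8P - 180, gives P* = 43 and Q* = 164.
Because the floor (53) lies above the market-clearing price, it is binding.
At P = 53: Qd = 508 - 8·53 = 84 and Qs = 8·53 - 180 = 244.
Quantity traded falls to 84. At Q = 84 the demand price is (508 - 84)/8 = 53 and the supply price is (180 + 84)/8 = 33.
Deadweight loss = ½ · (53 - 33) · (164 - 84) = ½ · 20 · 80 = 800.

800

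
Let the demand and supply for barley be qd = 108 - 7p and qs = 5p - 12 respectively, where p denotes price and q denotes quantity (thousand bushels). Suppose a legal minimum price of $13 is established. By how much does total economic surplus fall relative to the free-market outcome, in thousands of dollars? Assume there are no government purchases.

In a free market, 108 - 7p = 5p - 12 gives the equilibrium p* = 10, q* = 38.
Because the floor (13) lies above the market-clearing price, it is binding.
At p = 13: qd = 108 - 7·13 = 17 and qs = 5·13 - 12 = 53.
Quantity traded falls to 17. At q = 17 the demand price is (108 - 17)/7 = 13 and the supply price is (12 + 17)/5 = 5.8.
Deadweight loss = ½ · (13 - 5.8) · (38 - 17) = ½ · 7.2 · 21 = 75.6.

75.6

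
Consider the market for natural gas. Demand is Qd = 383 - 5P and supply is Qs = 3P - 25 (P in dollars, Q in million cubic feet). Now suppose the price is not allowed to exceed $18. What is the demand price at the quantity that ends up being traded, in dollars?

Setting quantity demanded equal to quantity supplied, 383 - 5P = 3P - 25, gives P* = 51 and Q* = 128.
The ceiling of 18 is below the equilibrium price 51, so it binds.
At P = 18: Qd = 383 - 5·18 = 293 and Qs = 3·18 - 25 = 29.
Only 29 units reach the market. On the demand curve, the marginal buyer's willingness to pay at Q = 29 is (383 - 29)/5 = 70.8.

70.8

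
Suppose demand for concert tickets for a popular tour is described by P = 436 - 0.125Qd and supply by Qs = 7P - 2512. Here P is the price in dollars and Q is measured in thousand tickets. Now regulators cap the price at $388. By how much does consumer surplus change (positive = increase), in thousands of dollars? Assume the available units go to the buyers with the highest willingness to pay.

2007

Rearranging demand gives Qd = 3488 - 8P. In a free market, 3488 - 8P = 7P - 2512 gives the equilibrium P* = 400, Q* = 288.
The ceiling of 388 is below the equilibrium price 400, so it binds.
At P = 388: Qd = 3488 - 8·388 = 384 and Qs = 7·388 - 2512 = 204.
Consumer surplus without the control is ½ · (436 - 400) · 288 = 5184.
With the ceiling, 204 units are sold at 388 (assume they go to the highest-value buyers). The demand price at Q = 204 is 410.5, so CS = ½ · [(436 - 388) + (410.5 - 388)] · 204 = 7191.
Change in consumer surplus = 7191 - 5184 = 2007.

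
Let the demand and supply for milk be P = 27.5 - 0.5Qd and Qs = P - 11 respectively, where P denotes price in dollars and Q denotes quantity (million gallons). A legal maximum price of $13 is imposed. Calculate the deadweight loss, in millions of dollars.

60.75

Rearranging demand gives Qd = 55 - 2P. Setting quantity demanded equal to quantity supplied, 55 - 2P = P - 11, gives P* = 22 and Q* = 11.
Since 13 < 22, the ceiling is binding.
At P = 13: Qd = 55 - 2·13 = 29 and Qs = 13 - 11 = 2.
Quantity traded falls to 2. At Q = 2 the demand price is (55 - 2)/2 = 26.5 and the supply price is 11 + 2 = 13.
Deadweight loss = ½ · (26.5 - 13) · (11 - 2) = ½ · 13.5 · 9 = 60.75.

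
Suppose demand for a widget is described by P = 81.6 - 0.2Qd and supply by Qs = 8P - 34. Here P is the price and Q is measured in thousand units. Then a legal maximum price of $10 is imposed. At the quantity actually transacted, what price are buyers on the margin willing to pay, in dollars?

Rearranging demand gives Qd = 408 - 5P. Without the control the market clears where 408 - 5P = 8P - 34, i.e. P* = 34 and Q* = 238.
The ceiling of 10 is below the equilibrium price 34, so it binds.
At P = 10: Qd = 408 - 5·10 = 358 and Qs = 8·10 - 34 = 46.
Only 46 units reach the market. On the demand curve, the marginal buyer's willingness to pay at Q = 46 is (408 - 46)/5 = 72.4.

72.4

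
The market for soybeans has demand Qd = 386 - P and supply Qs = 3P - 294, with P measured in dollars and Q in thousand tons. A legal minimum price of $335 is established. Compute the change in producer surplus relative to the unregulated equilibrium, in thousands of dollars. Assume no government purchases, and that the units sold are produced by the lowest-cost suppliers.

3877.5

Setting quantity demanded equal to quantity supplied, 386 - P = 3P - 294, gives P* = 170 and Q* = 216.
Because the floor (335) lies above the market-clearing price, it is binding.
At P = 335: Qd = 386 - 335 = 51 and Qs = 3·335 - 294 = 711.
Producer surplus without the control is ½ · (170 - 98) · 216 = 7776.
With the floor, 51 units are sold at 335. The supply price at Q = 51 is 115, so PS = ½ · [(335 - 98) + (335 - 115)] · 51 = 11653.5.
Change in producer surplus = 11653.5 - 7776 = 3877.5.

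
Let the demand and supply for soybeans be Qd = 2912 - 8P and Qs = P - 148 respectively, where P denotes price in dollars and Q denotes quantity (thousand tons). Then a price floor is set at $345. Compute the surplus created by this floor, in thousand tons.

Without the control the market clears where 2912 - 8P = P - 148, i.e. P* = 340 and Q* = 192.
Because the floor (345) lies above the market-clearing price, it is binding.
At P = 345: Qd = 2912 - 8·345 = 152 and Qs = 345 - 148 = 197.
Surplus = Qs - Qd = 197 - 152 = 45.

45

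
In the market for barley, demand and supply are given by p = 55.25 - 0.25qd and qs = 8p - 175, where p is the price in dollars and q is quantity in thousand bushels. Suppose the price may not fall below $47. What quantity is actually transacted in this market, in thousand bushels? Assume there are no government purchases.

33

Rearranging demand gives qd = 221 - 4p. Without the control the market clears where 221 - 4p = 8p - 175, i.e. p* = 33 and q* = 89.
Since 47 > 33, the floor is binding.
At p = 47: qd = 221 - 4·47 = 33 and qs = 8·47 - 175 = 201.
The quantity actually transacted is the short side, demand: 33.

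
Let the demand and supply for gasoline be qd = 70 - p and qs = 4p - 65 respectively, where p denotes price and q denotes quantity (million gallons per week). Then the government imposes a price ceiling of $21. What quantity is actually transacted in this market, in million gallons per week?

Equilibrium: 70 - p = 4p - 65, so 135 = 5p and p* = 27, q* = 43.
Because the ceiling (21) lies below the market-clearing price, it is binding.
At p = 21: qd = 70 - 21 = 49 and qs = 4·21 - 65 = 19.
The quantity actually transacted is the short side, supply: 19.

19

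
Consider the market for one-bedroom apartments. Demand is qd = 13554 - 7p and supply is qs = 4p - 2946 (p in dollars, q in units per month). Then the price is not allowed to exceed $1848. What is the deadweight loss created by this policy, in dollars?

Without the control the market clears where 13554 - 7p = 4p - 2946, i.e. p* = 1500 and q* = 3054.
Since 1848 is above p* = 1500, the ceiling does not bind and the free-market outcome prevails.
Since the control does not bind, no trades are prevented and deadweight loss is zero.

0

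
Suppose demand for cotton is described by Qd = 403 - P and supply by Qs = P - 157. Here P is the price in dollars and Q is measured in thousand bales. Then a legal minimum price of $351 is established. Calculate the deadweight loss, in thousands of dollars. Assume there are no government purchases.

Equilibrium: 403 - P = P - 157, so 560 = 2P and P* = 280, Q* = 123.
Since 351 > 280, the floor is binding.
At P = 351: Qd = 403 - 351 = 52 and Qs = 351 - 157 = 194.
Quantity traded falls to 52. At Q = 52 the demand price is 403 - 52 = 351 and the supply price is 157 + 52 = 209.
Deadweight loss = ½ · (351 - 209) · (123 - 52) = ½ · 142 · 71 = 5041.

5041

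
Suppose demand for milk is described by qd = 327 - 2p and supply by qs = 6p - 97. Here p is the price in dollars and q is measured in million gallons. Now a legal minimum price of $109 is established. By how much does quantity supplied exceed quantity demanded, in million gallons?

448

Without the control the market clears where 327 - 2p = 6p - 97, i.e. p* = 53 and q* = 221.
Because the floor (109) lies above the market-clearing price, it is binding.
At p = 109: qd = 327 - 2·109 = 109 and qs = 6·109 - 97 = 557.
Surplus = qs - qd = 557 - 109 = 448.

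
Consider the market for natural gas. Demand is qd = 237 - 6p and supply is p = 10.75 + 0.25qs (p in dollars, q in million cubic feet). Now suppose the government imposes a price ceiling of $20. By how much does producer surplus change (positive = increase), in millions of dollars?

Rearranging supply gives qs = 4p - 43. Without the control the market clears where 237 - 6p = 4p - 43, i.e. p* = 28 and q* = 69.
Since 20 < 28, the ceiling is binding.
At p = 20: qd = 237 - 6·20 = 117 and qs = 4·20 - 43 = 37.
Producer surplus without the control is ½ · (28 - 10.75) · 69 = 595.125.
With the ceiling, producers sell 37 units at 20, so PS = ½ · (20 - 10.75) · 37 = 171.125.
Change in producer surplus = 171.125 - 595.125 = -424.

-424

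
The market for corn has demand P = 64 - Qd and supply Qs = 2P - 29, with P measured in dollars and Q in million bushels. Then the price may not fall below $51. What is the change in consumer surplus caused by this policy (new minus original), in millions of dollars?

-460

Rearranging demand gives Qd = 64 - P. Equilibrium: 64 - P = 2P - 29, so 93 = 3P and P* = 31, Q* = 33.
Because the floor (51) lies above the market-clearing price, it is binding.
At P = 51: Qd = 64 - 51 = 13 and Qs = 2·51 - 29 = 73.
Consumer surplus without the control is ½ · (64 - 31) · 33 = 544.5.
With the floor, consumers buy 13 units at 51, so CS = ½ · (64 - 51) · 13 = 84.5.
Change in consumer surplus = 84.5 - 544.5 = -460.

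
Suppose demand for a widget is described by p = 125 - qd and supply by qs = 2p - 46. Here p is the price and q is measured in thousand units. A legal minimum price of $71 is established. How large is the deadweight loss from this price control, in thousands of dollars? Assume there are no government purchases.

Rearranging demand gives qd = 125 - p. In a free market, 125 - p = 2p - 46 gives the equilibrium p* = 57, q* = 68.
Since 71 > 57, the floor is binding.
At p = 71: qd = 125 - 71 = 54 and qs = 2·71 - 46 = 96.
Quantity traded falls to 54. At q = 54 the demand price is 125 - 54 = 71 and the supply price is (46 + 54)/2 = 50.
Deadweight loss = ½ · (71 - 50) · (68 - 54) = ½ · 21 · 14 = 147.

147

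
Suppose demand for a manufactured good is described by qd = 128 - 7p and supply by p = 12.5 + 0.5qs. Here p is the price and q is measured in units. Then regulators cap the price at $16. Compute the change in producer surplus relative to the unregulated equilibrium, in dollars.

-8

Rearranging supply gives qs = 2p - 25. In a free market, 128 - 7p = 2p - 25 gives the equilibrium p* = 17, q* = 9.
Since 16 < 17, the ceiling is binding.
At p = 16: qd = 128 - 7·16 = 16 and qs = 2·16 - 25 = 7.
Producer surplus without the control is ½ · (17 - 12.5) · 9 = 20.25.
With the ceiling, producers sell 7 units at 16, so PS = ½ · (16 - 12.5) · 7 = 12.25.
Change in producer surplus = 12.25 - 20.25 = -8.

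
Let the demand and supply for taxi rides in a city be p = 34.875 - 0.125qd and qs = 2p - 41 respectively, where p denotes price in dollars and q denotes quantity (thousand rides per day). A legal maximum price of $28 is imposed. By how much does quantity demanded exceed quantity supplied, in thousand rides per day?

40

Rearranging demand gives qd = 279 - 8p. Equilibrium: 279 - 8p = 2p - 41, so 320 = 10p and p* = 32, q* = 23.
Because the ceiling (28) lies below the market-clearing price, it is binding.
At p = 28: qd = 279 - 8·28 = 55 and qs = 2·28 - 41 = 15.
Shortage = qd - qs = 55 - 15 = 40.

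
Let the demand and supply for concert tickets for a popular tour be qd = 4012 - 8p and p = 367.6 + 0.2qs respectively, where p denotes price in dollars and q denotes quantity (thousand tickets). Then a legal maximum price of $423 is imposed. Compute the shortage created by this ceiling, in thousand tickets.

Rearranging supply gives qs = 5p - 1838. In a free market, 4012 - 8p = 5p - 1838 gives the equilibrium p* = 450, q* = 412.
The ceiling of 423 is below the equilibrium price 450, so it binds.
At p = 423: qd = 4012 - 8·423 = 628 and qs = 5·423 - 1838 = 277.
Shortage = qd - qs = 628 - 277 = 351.

351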